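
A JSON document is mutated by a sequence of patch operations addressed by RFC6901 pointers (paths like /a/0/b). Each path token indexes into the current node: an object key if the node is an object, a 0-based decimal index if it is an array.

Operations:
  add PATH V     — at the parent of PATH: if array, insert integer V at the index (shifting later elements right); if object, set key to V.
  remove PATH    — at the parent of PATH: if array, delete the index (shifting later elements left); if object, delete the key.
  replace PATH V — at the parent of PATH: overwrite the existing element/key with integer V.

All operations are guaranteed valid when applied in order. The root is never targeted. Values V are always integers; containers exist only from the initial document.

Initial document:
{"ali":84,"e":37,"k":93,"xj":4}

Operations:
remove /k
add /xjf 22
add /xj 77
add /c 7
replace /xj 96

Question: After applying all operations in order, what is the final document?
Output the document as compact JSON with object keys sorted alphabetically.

Answer: {"ali":84,"c":7,"e":37,"xj":96,"xjf":22}

Derivation:
After op 1 (remove /k): {"ali":84,"e":37,"xj":4}
After op 2 (add /xjf 22): {"ali":84,"e":37,"xj":4,"xjf":22}
After op 3 (add /xj 77): {"ali":84,"e":37,"xj":77,"xjf":22}
After op 4 (add /c 7): {"ali":84,"c":7,"e":37,"xj":77,"xjf":22}
After op 5 (replace /xj 96): {"ali":84,"c":7,"e":37,"xj":96,"xjf":22}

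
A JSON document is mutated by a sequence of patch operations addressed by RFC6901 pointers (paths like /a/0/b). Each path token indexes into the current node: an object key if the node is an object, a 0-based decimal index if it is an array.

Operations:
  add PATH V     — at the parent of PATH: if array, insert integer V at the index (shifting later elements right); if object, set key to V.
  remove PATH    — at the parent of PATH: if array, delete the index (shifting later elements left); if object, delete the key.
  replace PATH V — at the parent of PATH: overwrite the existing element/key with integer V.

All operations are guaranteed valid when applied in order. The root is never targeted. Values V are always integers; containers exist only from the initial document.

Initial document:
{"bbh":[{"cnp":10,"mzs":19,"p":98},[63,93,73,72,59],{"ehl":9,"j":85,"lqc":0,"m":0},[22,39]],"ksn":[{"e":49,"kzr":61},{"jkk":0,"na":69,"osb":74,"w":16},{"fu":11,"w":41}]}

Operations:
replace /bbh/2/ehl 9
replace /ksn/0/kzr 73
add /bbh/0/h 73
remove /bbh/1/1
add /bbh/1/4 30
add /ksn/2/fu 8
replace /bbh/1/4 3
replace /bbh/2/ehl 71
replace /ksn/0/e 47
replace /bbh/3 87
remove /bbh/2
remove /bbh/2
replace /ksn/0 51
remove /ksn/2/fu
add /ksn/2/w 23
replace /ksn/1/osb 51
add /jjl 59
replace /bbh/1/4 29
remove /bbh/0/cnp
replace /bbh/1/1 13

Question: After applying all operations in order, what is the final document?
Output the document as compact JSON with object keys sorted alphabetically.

Answer: {"bbh":[{"h":73,"mzs":19,"p":98},[63,13,72,59,29]],"jjl":59,"ksn":[51,{"jkk":0,"na":69,"osb":51,"w":16},{"w":23}]}

Derivation:
After op 1 (replace /bbh/2/ehl 9): {"bbh":[{"cnp":10,"mzs":19,"p":98},[63,93,73,72,59],{"ehl":9,"j":85,"lqc":0,"m":0},[22,39]],"ksn":[{"e":49,"kzr":61},{"jkk":0,"na":69,"osb":74,"w":16},{"fu":11,"w":41}]}
After op 2 (replace /ksn/0/kzr 73): {"bbh":[{"cnp":10,"mzs":19,"p":98},[63,93,73,72,59],{"ehl":9,"j":85,"lqc":0,"m":0},[22,39]],"ksn":[{"e":49,"kzr":73},{"jkk":0,"na":69,"osb":74,"w":16},{"fu":11,"w":41}]}
After op 3 (add /bbh/0/h 73): {"bbh":[{"cnp":10,"h":73,"mzs":19,"p":98},[63,93,73,72,59],{"ehl":9,"j":85,"lqc":0,"m":0},[22,39]],"ksn":[{"e":49,"kzr":73},{"jkk":0,"na":69,"osb":74,"w":16},{"fu":11,"w":41}]}
After op 4 (remove /bbh/1/1): {"bbh":[{"cnp":10,"h":73,"mzs":19,"p":98},[63,73,72,59],{"ehl":9,"j":85,"lqc":0,"m":0},[22,39]],"ksn":[{"e":49,"kzr":73},{"jkk":0,"na":69,"osb":74,"w":16},{"fu":11,"w":41}]}
After op 5 (add /bbh/1/4 30): {"bbh":[{"cnp":10,"h":73,"mzs":19,"p":98},[63,73,72,59,30],{"ehl":9,"j":85,"lqc":0,"m":0},[22,39]],"ksn":[{"e":49,"kzr":73},{"jkk":0,"na":69,"osb":74,"w":16},{"fu":11,"w":41}]}
After op 6 (add /ksn/2/fu 8): {"bbh":[{"cnp":10,"h":73,"mzs":19,"p":98},[63,73,72,59,30],{"ehl":9,"j":85,"lqc":0,"m":0},[22,39]],"ksn":[{"e":49,"kzr":73},{"jkk":0,"na":69,"osb":74,"w":16},{"fu":8,"w":41}]}
After op 7 (replace /bbh/1/4 3): {"bbh":[{"cnp":10,"h":73,"mzs":19,"p":98},[63,73,72,59,3],{"ehl":9,"j":85,"lqc":0,"m":0},[22,39]],"ksn":[{"e":49,"kzr":73},{"jkk":0,"na":69,"osb":74,"w":16},{"fu":8,"w":41}]}
After op 8 (replace /bbh/2/ehl 71): {"bbh":[{"cnp":10,"h":73,"mzs":19,"p":98},[63,73,72,59,3],{"ehl":71,"j":85,"lqc":0,"m":0},[22,39]],"ksn":[{"e":49,"kzr":73},{"jkk":0,"na":69,"osb":74,"w":16},{"fu":8,"w":41}]}
After op 9 (replace /ksn/0/e 47): {"bbh":[{"cnp":10,"h":73,"mzs":19,"p":98},[63,73,72,59,3],{"ehl":71,"j":85,"lqc":0,"m":0},[22,39]],"ksn":[{"e":47,"kzr":73},{"jkk":0,"na":69,"osb":74,"w":16},{"fu":8,"w":41}]}
After op 10 (replace /bbh/3 87): {"bbh":[{"cnp":10,"h":73,"mzs":19,"p":98},[63,73,72,59,3],{"ehl":71,"j":85,"lqc":0,"m":0},87],"ksn":[{"e":47,"kzr":73},{"jkk":0,"na":69,"osb":74,"w":16},{"fu":8,"w":41}]}
After op 11 (remove /bbh/2): {"bbh":[{"cnp":10,"h":73,"mzs":19,"p":98},[63,73,72,59,3],87],"ksn":[{"e":47,"kzr":73},{"jkk":0,"na":69,"osb":74,"w":16},{"fu":8,"w":41}]}
After op 12 (remove /bbh/2): {"bbh":[{"cnp":10,"h":73,"mzs":19,"p":98},[63,73,72,59,3]],"ksn":[{"e":47,"kzr":73},{"jkk":0,"na":69,"osb":74,"w":16},{"fu":8,"w":41}]}
After op 13 (replace /ksn/0 51): {"bbh":[{"cnp":10,"h":73,"mzs":19,"p":98},[63,73,72,59,3]],"ksn":[51,{"jkk":0,"na":69,"osb":74,"w":16},{"fu":8,"w":41}]}
After op 14 (remove /ksn/2/fu): {"bbh":[{"cnp":10,"h":73,"mzs":19,"p":98},[63,73,72,59,3]],"ksn":[51,{"jkk":0,"na":69,"osb":74,"w":16},{"w":41}]}
After op 15 (add /ksn/2/w 23): {"bbh":[{"cnp":10,"h":73,"mzs":19,"p":98},[63,73,72,59,3]],"ksn":[51,{"jkk":0,"na":69,"osb":74,"w":16},{"w":23}]}
After op 16 (replace /ksn/1/osb 51): {"bbh":[{"cnp":10,"h":73,"mzs":19,"p":98},[63,73,72,59,3]],"ksn":[51,{"jkk":0,"na":69,"osb":51,"w":16},{"w":23}]}
After op 17 (add /jjl 59): {"bbh":[{"cnp":10,"h":73,"mzs":19,"p":98},[63,73,72,59,3]],"jjl":59,"ksn":[51,{"jkk":0,"na":69,"osb":51,"w":16},{"w":23}]}
After op 18 (replace /bbh/1/4 29): {"bbh":[{"cnp":10,"h":73,"mzs":19,"p":98},[63,73,72,59,29]],"jjl":59,"ksn":[51,{"jkk":0,"na":69,"osb":51,"w":16},{"w":23}]}
After op 19 (remove /bbh/0/cnp): {"bbh":[{"h":73,"mzs":19,"p":98},[63,73,72,59,29]],"jjl":59,"ksn":[51,{"jkk":0,"na":69,"osb":51,"w":16},{"w":23}]}
After op 20 (replace /bbh/1/1 13): {"bbh":[{"h":73,"mzs":19,"p":98},[63,13,72,59,29]],"jjl":59,"ksn":[51,{"jkk":0,"na":69,"osb":51,"w":16},{"w":23}]}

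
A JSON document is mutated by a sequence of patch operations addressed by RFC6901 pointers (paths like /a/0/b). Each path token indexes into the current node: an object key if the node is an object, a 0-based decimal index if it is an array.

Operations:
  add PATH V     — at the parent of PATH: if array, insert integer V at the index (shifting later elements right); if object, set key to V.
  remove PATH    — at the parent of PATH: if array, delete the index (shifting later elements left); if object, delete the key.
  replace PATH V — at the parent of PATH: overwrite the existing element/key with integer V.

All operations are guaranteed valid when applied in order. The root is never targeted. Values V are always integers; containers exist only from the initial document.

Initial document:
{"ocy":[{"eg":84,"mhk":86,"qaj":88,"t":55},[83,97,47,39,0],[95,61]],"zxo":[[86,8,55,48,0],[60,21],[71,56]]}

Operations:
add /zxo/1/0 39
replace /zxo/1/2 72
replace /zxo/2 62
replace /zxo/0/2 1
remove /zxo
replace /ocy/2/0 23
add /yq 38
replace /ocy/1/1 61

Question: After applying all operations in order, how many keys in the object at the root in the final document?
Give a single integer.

Answer: 2

Derivation:
After op 1 (add /zxo/1/0 39): {"ocy":[{"eg":84,"mhk":86,"qaj":88,"t":55},[83,97,47,39,0],[95,61]],"zxo":[[86,8,55,48,0],[39,60,21],[71,56]]}
After op 2 (replace /zxo/1/2 72): {"ocy":[{"eg":84,"mhk":86,"qaj":88,"t":55},[83,97,47,39,0],[95,61]],"zxo":[[86,8,55,48,0],[39,60,72],[71,56]]}
After op 3 (replace /zxo/2 62): {"ocy":[{"eg":84,"mhk":86,"qaj":88,"t":55},[83,97,47,39,0],[95,61]],"zxo":[[86,8,55,48,0],[39,60,72],62]}
After op 4 (replace /zxo/0/2 1): {"ocy":[{"eg":84,"mhk":86,"qaj":88,"t":55},[83,97,47,39,0],[95,61]],"zxo":[[86,8,1,48,0],[39,60,72],62]}
After op 5 (remove /zxo): {"ocy":[{"eg":84,"mhk":86,"qaj":88,"t":55},[83,97,47,39,0],[95,61]]}
After op 6 (replace /ocy/2/0 23): {"ocy":[{"eg":84,"mhk":86,"qaj":88,"t":55},[83,97,47,39,0],[23,61]]}
After op 7 (add /yq 38): {"ocy":[{"eg":84,"mhk":86,"qaj":88,"t":55},[83,97,47,39,0],[23,61]],"yq":38}
After op 8 (replace /ocy/1/1 61): {"ocy":[{"eg":84,"mhk":86,"qaj":88,"t":55},[83,61,47,39,0],[23,61]],"yq":38}
Size at the root: 2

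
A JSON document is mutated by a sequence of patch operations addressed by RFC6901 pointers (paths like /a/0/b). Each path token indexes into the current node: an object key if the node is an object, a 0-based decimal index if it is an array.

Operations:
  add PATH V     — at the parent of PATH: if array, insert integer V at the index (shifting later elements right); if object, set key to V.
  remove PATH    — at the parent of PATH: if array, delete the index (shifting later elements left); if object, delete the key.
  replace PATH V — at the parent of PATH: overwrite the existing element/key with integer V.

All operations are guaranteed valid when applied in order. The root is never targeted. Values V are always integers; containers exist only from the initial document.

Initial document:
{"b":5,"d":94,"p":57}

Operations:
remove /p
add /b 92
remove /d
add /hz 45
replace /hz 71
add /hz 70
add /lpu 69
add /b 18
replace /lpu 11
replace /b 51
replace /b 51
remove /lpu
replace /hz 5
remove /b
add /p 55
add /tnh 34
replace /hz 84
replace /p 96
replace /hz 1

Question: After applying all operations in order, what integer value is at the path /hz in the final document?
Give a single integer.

Answer: 1

Derivation:
After op 1 (remove /p): {"b":5,"d":94}
After op 2 (add /b 92): {"b":92,"d":94}
After op 3 (remove /d): {"b":92}
After op 4 (add /hz 45): {"b":92,"hz":45}
After op 5 (replace /hz 71): {"b":92,"hz":71}
After op 6 (add /hz 70): {"b":92,"hz":70}
After op 7 (add /lpu 69): {"b":92,"hz":70,"lpu":69}
After op 8 (add /b 18): {"b":18,"hz":70,"lpu":69}
After op 9 (replace /lpu 11): {"b":18,"hz":70,"lpu":11}
After op 10 (replace /b 51): {"b":51,"hz":70,"lpu":11}
After op 11 (replace /b 51): {"b":51,"hz":70,"lpu":11}
After op 12 (remove /lpu): {"b":51,"hz":70}
After op 13 (replace /hz 5): {"b":51,"hz":5}
After op 14 (remove /b): {"hz":5}
After op 15 (add /p 55): {"hz":5,"p":55}
After op 16 (add /tnh 34): {"hz":5,"p":55,"tnh":34}
After op 17 (replace /hz 84): {"hz":84,"p":55,"tnh":34}
After op 18 (replace /p 96): {"hz":84,"p":96,"tnh":34}
After op 19 (replace /hz 1): {"hz":1,"p":96,"tnh":34}
Value at /hz: 1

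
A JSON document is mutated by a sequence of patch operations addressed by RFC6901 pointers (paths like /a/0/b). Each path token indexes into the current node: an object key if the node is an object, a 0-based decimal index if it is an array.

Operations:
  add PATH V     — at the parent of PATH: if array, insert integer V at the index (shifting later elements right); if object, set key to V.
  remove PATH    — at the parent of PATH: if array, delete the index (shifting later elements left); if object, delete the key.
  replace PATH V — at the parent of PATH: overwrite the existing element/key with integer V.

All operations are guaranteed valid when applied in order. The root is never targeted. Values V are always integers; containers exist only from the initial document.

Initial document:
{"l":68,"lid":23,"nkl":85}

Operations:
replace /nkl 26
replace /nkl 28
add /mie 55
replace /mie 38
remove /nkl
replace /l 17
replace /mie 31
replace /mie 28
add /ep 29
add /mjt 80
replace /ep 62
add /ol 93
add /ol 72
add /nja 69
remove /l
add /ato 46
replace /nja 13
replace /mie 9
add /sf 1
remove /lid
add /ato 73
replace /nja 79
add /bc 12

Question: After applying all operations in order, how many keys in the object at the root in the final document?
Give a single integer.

Answer: 8

Derivation:
After op 1 (replace /nkl 26): {"l":68,"lid":23,"nkl":26}
After op 2 (replace /nkl 28): {"l":68,"lid":23,"nkl":28}
After op 3 (add /mie 55): {"l":68,"lid":23,"mie":55,"nkl":28}
After op 4 (replace /mie 38): {"l":68,"lid":23,"mie":38,"nkl":28}
After op 5 (remove /nkl): {"l":68,"lid":23,"mie":38}
After op 6 (replace /l 17): {"l":17,"lid":23,"mie":38}
After op 7 (replace /mie 31): {"l":17,"lid":23,"mie":31}
After op 8 (replace /mie 28): {"l":17,"lid":23,"mie":28}
After op 9 (add /ep 29): {"ep":29,"l":17,"lid":23,"mie":28}
After op 10 (add /mjt 80): {"ep":29,"l":17,"lid":23,"mie":28,"mjt":80}
After op 11 (replace /ep 62): {"ep":62,"l":17,"lid":23,"mie":28,"mjt":80}
After op 12 (add /ol 93): {"ep":62,"l":17,"lid":23,"mie":28,"mjt":80,"ol":93}
After op 13 (add /ol 72): {"ep":62,"l":17,"lid":23,"mie":28,"mjt":80,"ol":72}
After op 14 (add /nja 69): {"ep":62,"l":17,"lid":23,"mie":28,"mjt":80,"nja":69,"ol":72}
After op 15 (remove /l): {"ep":62,"lid":23,"mie":28,"mjt":80,"nja":69,"ol":72}
After op 16 (add /ato 46): {"ato":46,"ep":62,"lid":23,"mie":28,"mjt":80,"nja":69,"ol":72}
After op 17 (replace /nja 13): {"ato":46,"ep":62,"lid":23,"mie":28,"mjt":80,"nja":13,"ol":72}
After op 18 (replace /mie 9): {"ato":46,"ep":62,"lid":23,"mie":9,"mjt":80,"nja":13,"ol":72}
After op 19 (add /sf 1): {"ato":46,"ep":62,"lid":23,"mie":9,"mjt":80,"nja":13,"ol":72,"sf":1}
After op 20 (remove /lid): {"ato":46,"ep":62,"mie":9,"mjt":80,"nja":13,"ol":72,"sf":1}
After op 21 (add /ato 73): {"ato":73,"ep":62,"mie":9,"mjt":80,"nja":13,"ol":72,"sf":1}
After op 22 (replace /nja 79): {"ato":73,"ep":62,"mie":9,"mjt":80,"nja":79,"ol":72,"sf":1}
After op 23 (add /bc 12): {"ato":73,"bc":12,"ep":62,"mie":9,"mjt":80,"nja":79,"ol":72,"sf":1}
Size at the root: 8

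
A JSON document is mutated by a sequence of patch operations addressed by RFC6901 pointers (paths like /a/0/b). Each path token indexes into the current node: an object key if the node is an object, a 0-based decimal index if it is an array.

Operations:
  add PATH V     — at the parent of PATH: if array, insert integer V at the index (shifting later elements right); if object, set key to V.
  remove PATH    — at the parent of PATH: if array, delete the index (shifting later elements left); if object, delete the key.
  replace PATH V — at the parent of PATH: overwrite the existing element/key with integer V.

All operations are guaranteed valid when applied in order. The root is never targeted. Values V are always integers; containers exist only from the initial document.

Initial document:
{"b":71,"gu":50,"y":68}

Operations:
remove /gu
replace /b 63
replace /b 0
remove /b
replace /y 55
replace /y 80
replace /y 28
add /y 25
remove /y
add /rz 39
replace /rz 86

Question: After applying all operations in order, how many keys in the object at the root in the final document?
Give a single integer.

Answer: 1

Derivation:
After op 1 (remove /gu): {"b":71,"y":68}
After op 2 (replace /b 63): {"b":63,"y":68}
After op 3 (replace /b 0): {"b":0,"y":68}
After op 4 (remove /b): {"y":68}
After op 5 (replace /y 55): {"y":55}
After op 6 (replace /y 80): {"y":80}
After op 7 (replace /y 28): {"y":28}
After op 8 (add /y 25): {"y":25}
After op 9 (remove /y): {}
After op 10 (add /rz 39): {"rz":39}
After op 11 (replace /rz 86): {"rz":86}
Size at the root: 1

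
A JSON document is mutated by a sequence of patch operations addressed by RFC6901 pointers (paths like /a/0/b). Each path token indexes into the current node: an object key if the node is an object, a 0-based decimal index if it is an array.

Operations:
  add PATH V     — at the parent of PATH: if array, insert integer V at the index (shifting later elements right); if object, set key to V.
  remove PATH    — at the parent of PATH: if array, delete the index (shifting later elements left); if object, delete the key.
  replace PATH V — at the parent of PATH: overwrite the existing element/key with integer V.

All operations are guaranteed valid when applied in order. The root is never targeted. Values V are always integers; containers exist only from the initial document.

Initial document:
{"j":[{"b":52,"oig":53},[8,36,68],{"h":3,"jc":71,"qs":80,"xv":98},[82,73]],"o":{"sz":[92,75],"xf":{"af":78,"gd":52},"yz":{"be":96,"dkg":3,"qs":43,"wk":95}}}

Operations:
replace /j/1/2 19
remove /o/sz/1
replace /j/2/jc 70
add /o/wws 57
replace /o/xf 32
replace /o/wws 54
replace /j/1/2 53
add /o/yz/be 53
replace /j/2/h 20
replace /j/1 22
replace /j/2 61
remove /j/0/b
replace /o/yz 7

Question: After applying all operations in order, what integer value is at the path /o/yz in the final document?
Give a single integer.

Answer: 7

Derivation:
After op 1 (replace /j/1/2 19): {"j":[{"b":52,"oig":53},[8,36,19],{"h":3,"jc":71,"qs":80,"xv":98},[82,73]],"o":{"sz":[92,75],"xf":{"af":78,"gd":52},"yz":{"be":96,"dkg":3,"qs":43,"wk":95}}}
After op 2 (remove /o/sz/1): {"j":[{"b":52,"oig":53},[8,36,19],{"h":3,"jc":71,"qs":80,"xv":98},[82,73]],"o":{"sz":[92],"xf":{"af":78,"gd":52},"yz":{"be":96,"dkg":3,"qs":43,"wk":95}}}
After op 3 (replace /j/2/jc 70): {"j":[{"b":52,"oig":53},[8,36,19],{"h":3,"jc":70,"qs":80,"xv":98},[82,73]],"o":{"sz":[92],"xf":{"af":78,"gd":52},"yz":{"be":96,"dkg":3,"qs":43,"wk":95}}}
After op 4 (add /o/wws 57): {"j":[{"b":52,"oig":53},[8,36,19],{"h":3,"jc":70,"qs":80,"xv":98},[82,73]],"o":{"sz":[92],"wws":57,"xf":{"af":78,"gd":52},"yz":{"be":96,"dkg":3,"qs":43,"wk":95}}}
After op 5 (replace /o/xf 32): {"j":[{"b":52,"oig":53},[8,36,19],{"h":3,"jc":70,"qs":80,"xv":98},[82,73]],"o":{"sz":[92],"wws":57,"xf":32,"yz":{"be":96,"dkg":3,"qs":43,"wk":95}}}
After op 6 (replace /o/wws 54): {"j":[{"b":52,"oig":53},[8,36,19],{"h":3,"jc":70,"qs":80,"xv":98},[82,73]],"o":{"sz":[92],"wws":54,"xf":32,"yz":{"be":96,"dkg":3,"qs":43,"wk":95}}}
After op 7 (replace /j/1/2 53): {"j":[{"b":52,"oig":53},[8,36,53],{"h":3,"jc":70,"qs":80,"xv":98},[82,73]],"o":{"sz":[92],"wws":54,"xf":32,"yz":{"be":96,"dkg":3,"qs":43,"wk":95}}}
After op 8 (add /o/yz/be 53): {"j":[{"b":52,"oig":53},[8,36,53],{"h":3,"jc":70,"qs":80,"xv":98},[82,73]],"o":{"sz":[92],"wws":54,"xf":32,"yz":{"be":53,"dkg":3,"qs":43,"wk":95}}}
After op 9 (replace /j/2/h 20): {"j":[{"b":52,"oig":53},[8,36,53],{"h":20,"jc":70,"qs":80,"xv":98},[82,73]],"o":{"sz":[92],"wws":54,"xf":32,"yz":{"be":53,"dkg":3,"qs":43,"wk":95}}}
After op 10 (replace /j/1 22): {"j":[{"b":52,"oig":53},22,{"h":20,"jc":70,"qs":80,"xv":98},[82,73]],"o":{"sz":[92],"wws":54,"xf":32,"yz":{"be":53,"dkg":3,"qs":43,"wk":95}}}
After op 11 (replace /j/2 61): {"j":[{"b":52,"oig":53},22,61,[82,73]],"o":{"sz":[92],"wws":54,"xf":32,"yz":{"be":53,"dkg":3,"qs":43,"wk":95}}}
After op 12 (remove /j/0/b): {"j":[{"oig":53},22,61,[82,73]],"o":{"sz":[92],"wws":54,"xf":32,"yz":{"be":53,"dkg":3,"qs":43,"wk":95}}}
After op 13 (replace /o/yz 7): {"j":[{"oig":53},22,61,[82,73]],"o":{"sz":[92],"wws":54,"xf":32,"yz":7}}
Value at /o/yz: 7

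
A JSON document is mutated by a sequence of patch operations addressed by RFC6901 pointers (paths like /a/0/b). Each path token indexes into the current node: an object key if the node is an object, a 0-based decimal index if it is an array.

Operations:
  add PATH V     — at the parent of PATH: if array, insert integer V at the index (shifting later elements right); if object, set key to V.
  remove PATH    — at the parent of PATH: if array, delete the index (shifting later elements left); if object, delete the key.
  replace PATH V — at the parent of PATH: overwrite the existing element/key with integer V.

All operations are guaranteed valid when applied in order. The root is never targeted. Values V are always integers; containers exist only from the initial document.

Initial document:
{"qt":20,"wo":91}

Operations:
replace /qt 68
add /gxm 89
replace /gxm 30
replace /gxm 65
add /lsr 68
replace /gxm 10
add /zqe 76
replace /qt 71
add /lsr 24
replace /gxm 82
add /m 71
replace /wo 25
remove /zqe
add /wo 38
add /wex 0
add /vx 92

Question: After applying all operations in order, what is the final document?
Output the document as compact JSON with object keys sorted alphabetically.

After op 1 (replace /qt 68): {"qt":68,"wo":91}
After op 2 (add /gxm 89): {"gxm":89,"qt":68,"wo":91}
After op 3 (replace /gxm 30): {"gxm":30,"qt":68,"wo":91}
After op 4 (replace /gxm 65): {"gxm":65,"qt":68,"wo":91}
After op 5 (add /lsr 68): {"gxm":65,"lsr":68,"qt":68,"wo":91}
After op 6 (replace /gxm 10): {"gxm":10,"lsr":68,"qt":68,"wo":91}
After op 7 (add /zqe 76): {"gxm":10,"lsr":68,"qt":68,"wo":91,"zqe":76}
After op 8 (replace /qt 71): {"gxm":10,"lsr":68,"qt":71,"wo":91,"zqe":76}
After op 9 (add /lsr 24): {"gxm":10,"lsr":24,"qt":71,"wo":91,"zqe":76}
After op 10 (replace /gxm 82): {"gxm":82,"lsr":24,"qt":71,"wo":91,"zqe":76}
After op 11 (add /m 71): {"gxm":82,"lsr":24,"m":71,"qt":71,"wo":91,"zqe":76}
After op 12 (replace /wo 25): {"gxm":82,"lsr":24,"m":71,"qt":71,"wo":25,"zqe":76}
After op 13 (remove /zqe): {"gxm":82,"lsr":24,"m":71,"qt":71,"wo":25}
After op 14 (add /wo 38): {"gxm":82,"lsr":24,"m":71,"qt":71,"wo":38}
After op 15 (add /wex 0): {"gxm":82,"lsr":24,"m":71,"qt":71,"wex":0,"wo":38}
After op 16 (add /vx 92): {"gxm":82,"lsr":24,"m":71,"qt":71,"vx":92,"wex":0,"wo":38}

Answer: {"gxm":82,"lsr":24,"m":71,"qt":71,"vx":92,"wex":0,"wo":38}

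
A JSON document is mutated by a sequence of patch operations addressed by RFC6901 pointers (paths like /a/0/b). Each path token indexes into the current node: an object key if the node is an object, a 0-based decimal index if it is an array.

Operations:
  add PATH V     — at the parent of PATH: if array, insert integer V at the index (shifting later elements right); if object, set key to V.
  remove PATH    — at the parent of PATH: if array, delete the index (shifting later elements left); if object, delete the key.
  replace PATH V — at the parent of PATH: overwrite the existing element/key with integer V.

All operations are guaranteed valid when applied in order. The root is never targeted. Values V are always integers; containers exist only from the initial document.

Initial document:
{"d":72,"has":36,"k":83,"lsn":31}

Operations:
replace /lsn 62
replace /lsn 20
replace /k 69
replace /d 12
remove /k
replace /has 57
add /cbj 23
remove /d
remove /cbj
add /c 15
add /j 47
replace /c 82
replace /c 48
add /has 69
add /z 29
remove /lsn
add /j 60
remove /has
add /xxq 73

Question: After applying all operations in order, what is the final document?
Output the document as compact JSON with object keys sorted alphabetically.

After op 1 (replace /lsn 62): {"d":72,"has":36,"k":83,"lsn":62}
After op 2 (replace /lsn 20): {"d":72,"has":36,"k":83,"lsn":20}
After op 3 (replace /k 69): {"d":72,"has":36,"k":69,"lsn":20}
After op 4 (replace /d 12): {"d":12,"has":36,"k":69,"lsn":20}
After op 5 (remove /k): {"d":12,"has":36,"lsn":20}
After op 6 (replace /has 57): {"d":12,"has":57,"lsn":20}
After op 7 (add /cbj 23): {"cbj":23,"d":12,"has":57,"lsn":20}
After op 8 (remove /d): {"cbj":23,"has":57,"lsn":20}
After op 9 (remove /cbj): {"has":57,"lsn":20}
After op 10 (add /c 15): {"c":15,"has":57,"lsn":20}
After op 11 (add /j 47): {"c":15,"has":57,"j":47,"lsn":20}
After op 12 (replace /c 82): {"c":82,"has":57,"j":47,"lsn":20}
After op 13 (replace /c 48): {"c":48,"has":57,"j":47,"lsn":20}
After op 14 (add /has 69): {"c":48,"has":69,"j":47,"lsn":20}
After op 15 (add /z 29): {"c":48,"has":69,"j":47,"lsn":20,"z":29}
After op 16 (remove /lsn): {"c":48,"has":69,"j":47,"z":29}
After op 17 (add /j 60): {"c":48,"has":69,"j":60,"z":29}
After op 18 (remove /has): {"c":48,"j":60,"z":29}
After op 19 (add /xxq 73): {"c":48,"j":60,"xxq":73,"z":29}

Answer: {"c":48,"j":60,"xxq":73,"z":29}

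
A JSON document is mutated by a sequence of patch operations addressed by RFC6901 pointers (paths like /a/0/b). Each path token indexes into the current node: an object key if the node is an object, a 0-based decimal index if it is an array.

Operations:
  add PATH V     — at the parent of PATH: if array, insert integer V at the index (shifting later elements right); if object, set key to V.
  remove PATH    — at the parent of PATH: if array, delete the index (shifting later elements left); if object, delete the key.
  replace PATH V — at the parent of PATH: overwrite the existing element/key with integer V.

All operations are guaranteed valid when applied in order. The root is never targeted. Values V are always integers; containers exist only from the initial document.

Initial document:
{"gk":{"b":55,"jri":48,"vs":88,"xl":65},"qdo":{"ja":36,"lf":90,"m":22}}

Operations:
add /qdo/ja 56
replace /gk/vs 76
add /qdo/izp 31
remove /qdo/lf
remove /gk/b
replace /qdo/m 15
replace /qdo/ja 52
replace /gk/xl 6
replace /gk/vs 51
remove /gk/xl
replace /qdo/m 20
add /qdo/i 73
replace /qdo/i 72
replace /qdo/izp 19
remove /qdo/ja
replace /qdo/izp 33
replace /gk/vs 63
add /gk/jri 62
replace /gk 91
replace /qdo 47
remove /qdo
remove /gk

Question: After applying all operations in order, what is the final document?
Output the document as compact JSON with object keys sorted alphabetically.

After op 1 (add /qdo/ja 56): {"gk":{"b":55,"jri":48,"vs":88,"xl":65},"qdo":{"ja":56,"lf":90,"m":22}}
After op 2 (replace /gk/vs 76): {"gk":{"b":55,"jri":48,"vs":76,"xl":65},"qdo":{"ja":56,"lf":90,"m":22}}
After op 3 (add /qdo/izp 31): {"gk":{"b":55,"jri":48,"vs":76,"xl":65},"qdo":{"izp":31,"ja":56,"lf":90,"m":22}}
After op 4 (remove /qdo/lf): {"gk":{"b":55,"jri":48,"vs":76,"xl":65},"qdo":{"izp":31,"ja":56,"m":22}}
After op 5 (remove /gk/b): {"gk":{"jri":48,"vs":76,"xl":65},"qdo":{"izp":31,"ja":56,"m":22}}
After op 6 (replace /qdo/m 15): {"gk":{"jri":48,"vs":76,"xl":65},"qdo":{"izp":31,"ja":56,"m":15}}
After op 7 (replace /qdo/ja 52): {"gk":{"jri":48,"vs":76,"xl":65},"qdo":{"izp":31,"ja":52,"m":15}}
After op 8 (replace /gk/xl 6): {"gk":{"jri":48,"vs":76,"xl":6},"qdo":{"izp":31,"ja":52,"m":15}}
After op 9 (replace /gk/vs 51): {"gk":{"jri":48,"vs":51,"xl":6},"qdo":{"izp":31,"ja":52,"m":15}}
After op 10 (remove /gk/xl): {"gk":{"jri":48,"vs":51},"qdo":{"izp":31,"ja":52,"m":15}}
After op 11 (replace /qdo/m 20): {"gk":{"jri":48,"vs":51},"qdo":{"izp":31,"ja":52,"m":20}}
After op 12 (add /qdo/i 73): {"gk":{"jri":48,"vs":51},"qdo":{"i":73,"izp":31,"ja":52,"m":20}}
After op 13 (replace /qdo/i 72): {"gk":{"jri":48,"vs":51},"qdo":{"i":72,"izp":31,"ja":52,"m":20}}
After op 14 (replace /qdo/izp 19): {"gk":{"jri":48,"vs":51},"qdo":{"i":72,"izp":19,"ja":52,"m":20}}
After op 15 (remove /qdo/ja): {"gk":{"jri":48,"vs":51},"qdo":{"i":72,"izp":19,"m":20}}
After op 16 (replace /qdo/izp 33): {"gk":{"jri":48,"vs":51},"qdo":{"i":72,"izp":33,"m":20}}
After op 17 (replace /gk/vs 63): {"gk":{"jri":48,"vs":63},"qdo":{"i":72,"izp":33,"m":20}}
After op 18 (add /gk/jri 62): {"gk":{"jri":62,"vs":63},"qdo":{"i":72,"izp":33,"m":20}}
After op 19 (replace /gk 91): {"gk":91,"qdo":{"i":72,"izp":33,"m":20}}
After op 20 (replace /qdo 47): {"gk":91,"qdo":47}
After op 21 (remove /qdo): {"gk":91}
After op 22 (remove /gk): {}

Answer: {}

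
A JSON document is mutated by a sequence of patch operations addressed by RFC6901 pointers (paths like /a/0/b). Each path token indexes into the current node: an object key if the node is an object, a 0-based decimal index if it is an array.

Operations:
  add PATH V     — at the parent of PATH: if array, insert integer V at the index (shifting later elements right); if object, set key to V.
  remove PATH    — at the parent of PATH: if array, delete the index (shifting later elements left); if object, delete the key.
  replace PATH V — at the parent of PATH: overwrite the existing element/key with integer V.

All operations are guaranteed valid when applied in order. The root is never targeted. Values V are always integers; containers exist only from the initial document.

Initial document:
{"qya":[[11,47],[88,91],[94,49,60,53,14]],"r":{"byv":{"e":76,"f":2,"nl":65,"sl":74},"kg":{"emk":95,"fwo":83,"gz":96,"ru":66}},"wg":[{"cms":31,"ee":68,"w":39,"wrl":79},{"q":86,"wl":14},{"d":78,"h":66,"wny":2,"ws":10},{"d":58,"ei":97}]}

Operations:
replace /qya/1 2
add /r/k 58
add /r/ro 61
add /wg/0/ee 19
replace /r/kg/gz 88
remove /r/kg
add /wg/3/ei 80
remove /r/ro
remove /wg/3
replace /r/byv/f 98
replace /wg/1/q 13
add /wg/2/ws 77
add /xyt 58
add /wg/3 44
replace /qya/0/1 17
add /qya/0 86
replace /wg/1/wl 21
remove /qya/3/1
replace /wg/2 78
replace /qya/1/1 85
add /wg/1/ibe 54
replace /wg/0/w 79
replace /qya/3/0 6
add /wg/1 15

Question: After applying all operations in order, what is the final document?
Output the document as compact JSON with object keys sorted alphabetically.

After op 1 (replace /qya/1 2): {"qya":[[11,47],2,[94,49,60,53,14]],"r":{"byv":{"e":76,"f":2,"nl":65,"sl":74},"kg":{"emk":95,"fwo":83,"gz":96,"ru":66}},"wg":[{"cms":31,"ee":68,"w":39,"wrl":79},{"q":86,"wl":14},{"d":78,"h":66,"wny":2,"ws":10},{"d":58,"ei":97}]}
After op 2 (add /r/k 58): {"qya":[[11,47],2,[94,49,60,53,14]],"r":{"byv":{"e":76,"f":2,"nl":65,"sl":74},"k":58,"kg":{"emk":95,"fwo":83,"gz":96,"ru":66}},"wg":[{"cms":31,"ee":68,"w":39,"wrl":79},{"q":86,"wl":14},{"d":78,"h":66,"wny":2,"ws":10},{"d":58,"ei":97}]}
After op 3 (add /r/ro 61): {"qya":[[11,47],2,[94,49,60,53,14]],"r":{"byv":{"e":76,"f":2,"nl":65,"sl":74},"k":58,"kg":{"emk":95,"fwo":83,"gz":96,"ru":66},"ro":61},"wg":[{"cms":31,"ee":68,"w":39,"wrl":79},{"q":86,"wl":14},{"d":78,"h":66,"wny":2,"ws":10},{"d":58,"ei":97}]}
After op 4 (add /wg/0/ee 19): {"qya":[[11,47],2,[94,49,60,53,14]],"r":{"byv":{"e":76,"f":2,"nl":65,"sl":74},"k":58,"kg":{"emk":95,"fwo":83,"gz":96,"ru":66},"ro":61},"wg":[{"cms":31,"ee":19,"w":39,"wrl":79},{"q":86,"wl":14},{"d":78,"h":66,"wny":2,"ws":10},{"d":58,"ei":97}]}
After op 5 (replace /r/kg/gz 88): {"qya":[[11,47],2,[94,49,60,53,14]],"r":{"byv":{"e":76,"f":2,"nl":65,"sl":74},"k":58,"kg":{"emk":95,"fwo":83,"gz":88,"ru":66},"ro":61},"wg":[{"cms":31,"ee":19,"w":39,"wrl":79},{"q":86,"wl":14},{"d":78,"h":66,"wny":2,"ws":10},{"d":58,"ei":97}]}
After op 6 (remove /r/kg): {"qya":[[11,47],2,[94,49,60,53,14]],"r":{"byv":{"e":76,"f":2,"nl":65,"sl":74},"k":58,"ro":61},"wg":[{"cms":31,"ee":19,"w":39,"wrl":79},{"q":86,"wl":14},{"d":78,"h":66,"wny":2,"ws":10},{"d":58,"ei":97}]}
After op 7 (add /wg/3/ei 80): {"qya":[[11,47],2,[94,49,60,53,14]],"r":{"byv":{"e":76,"f":2,"nl":65,"sl":74},"k":58,"ro":61},"wg":[{"cms":31,"ee":19,"w":39,"wrl":79},{"q":86,"wl":14},{"d":78,"h":66,"wny":2,"ws":10},{"d":58,"ei":80}]}
After op 8 (remove /r/ro): {"qya":[[11,47],2,[94,49,60,53,14]],"r":{"byv":{"e":76,"f":2,"nl":65,"sl":74},"k":58},"wg":[{"cms":31,"ee":19,"w":39,"wrl":79},{"q":86,"wl":14},{"d":78,"h":66,"wny":2,"ws":10},{"d":58,"ei":80}]}
After op 9 (remove /wg/3): {"qya":[[11,47],2,[94,49,60,53,14]],"r":{"byv":{"e":76,"f":2,"nl":65,"sl":74},"k":58},"wg":[{"cms":31,"ee":19,"w":39,"wrl":79},{"q":86,"wl":14},{"d":78,"h":66,"wny":2,"ws":10}]}
After op 10 (replace /r/byv/f 98): {"qya":[[11,47],2,[94,49,60,53,14]],"r":{"byv":{"e":76,"f":98,"nl":65,"sl":74},"k":58},"wg":[{"cms":31,"ee":19,"w":39,"wrl":79},{"q":86,"wl":14},{"d":78,"h":66,"wny":2,"ws":10}]}
After op 11 (replace /wg/1/q 13): {"qya":[[11,47],2,[94,49,60,53,14]],"r":{"byv":{"e":76,"f":98,"nl":65,"sl":74},"k":58},"wg":[{"cms":31,"ee":19,"w":39,"wrl":79},{"q":13,"wl":14},{"d":78,"h":66,"wny":2,"ws":10}]}
After op 12 (add /wg/2/ws 77): {"qya":[[11,47],2,[94,49,60,53,14]],"r":{"byv":{"e":76,"f":98,"nl":65,"sl":74},"k":58},"wg":[{"cms":31,"ee":19,"w":39,"wrl":79},{"q":13,"wl":14},{"d":78,"h":66,"wny":2,"ws":77}]}
After op 13 (add /xyt 58): {"qya":[[11,47],2,[94,49,60,53,14]],"r":{"byv":{"e":76,"f":98,"nl":65,"sl":74},"k":58},"wg":[{"cms":31,"ee":19,"w":39,"wrl":79},{"q":13,"wl":14},{"d":78,"h":66,"wny":2,"ws":77}],"xyt":58}
After op 14 (add /wg/3 44): {"qya":[[11,47],2,[94,49,60,53,14]],"r":{"byv":{"e":76,"f":98,"nl":65,"sl":74},"k":58},"wg":[{"cms":31,"ee":19,"w":39,"wrl":79},{"q":13,"wl":14},{"d":78,"h":66,"wny":2,"ws":77},44],"xyt":58}
After op 15 (replace /qya/0/1 17): {"qya":[[11,17],2,[94,49,60,53,14]],"r":{"byv":{"e":76,"f":98,"nl":65,"sl":74},"k":58},"wg":[{"cms":31,"ee":19,"w":39,"wrl":79},{"q":13,"wl":14},{"d":78,"h":66,"wny":2,"ws":77},44],"xyt":58}
After op 16 (add /qya/0 86): {"qya":[86,[11,17],2,[94,49,60,53,14]],"r":{"byv":{"e":76,"f":98,"nl":65,"sl":74},"k":58},"wg":[{"cms":31,"ee":19,"w":39,"wrl":79},{"q":13,"wl":14},{"d":78,"h":66,"wny":2,"ws":77},44],"xyt":58}
After op 17 (replace /wg/1/wl 21): {"qya":[86,[11,17],2,[94,49,60,53,14]],"r":{"byv":{"e":76,"f":98,"nl":65,"sl":74},"k":58},"wg":[{"cms":31,"ee":19,"w":39,"wrl":79},{"q":13,"wl":21},{"d":78,"h":66,"wny":2,"ws":77},44],"xyt":58}
After op 18 (remove /qya/3/1): {"qya":[86,[11,17],2,[94,60,53,14]],"r":{"byv":{"e":76,"f":98,"nl":65,"sl":74},"k":58},"wg":[{"cms":31,"ee":19,"w":39,"wrl":79},{"q":13,"wl":21},{"d":78,"h":66,"wny":2,"ws":77},44],"xyt":58}
After op 19 (replace /wg/2 78): {"qya":[86,[11,17],2,[94,60,53,14]],"r":{"byv":{"e":76,"f":98,"nl":65,"sl":74},"k":58},"wg":[{"cms":31,"ee":19,"w":39,"wrl":79},{"q":13,"wl":21},78,44],"xyt":58}
After op 20 (replace /qya/1/1 85): {"qya":[86,[11,85],2,[94,60,53,14]],"r":{"byv":{"e":76,"f":98,"nl":65,"sl":74},"k":58},"wg":[{"cms":31,"ee":19,"w":39,"wrl":79},{"q":13,"wl":21},78,44],"xyt":58}
After op 21 (add /wg/1/ibe 54): {"qya":[86,[11,85],2,[94,60,53,14]],"r":{"byv":{"e":76,"f":98,"nl":65,"sl":74},"k":58},"wg":[{"cms":31,"ee":19,"w":39,"wrl":79},{"ibe":54,"q":13,"wl":21},78,44],"xyt":58}
After op 22 (replace /wg/0/w 79): {"qya":[86,[11,85],2,[94,60,53,14]],"r":{"byv":{"e":76,"f":98,"nl":65,"sl":74},"k":58},"wg":[{"cms":31,"ee":19,"w":79,"wrl":79},{"ibe":54,"q":13,"wl":21},78,44],"xyt":58}
After op 23 (replace /qya/3/0 6): {"qya":[86,[11,85],2,[6,60,53,14]],"r":{"byv":{"e":76,"f":98,"nl":65,"sl":74},"k":58},"wg":[{"cms":31,"ee":19,"w":79,"wrl":79},{"ibe":54,"q":13,"wl":21},78,44],"xyt":58}
After op 24 (add /wg/1 15): {"qya":[86,[11,85],2,[6,60,53,14]],"r":{"byv":{"e":76,"f":98,"nl":65,"sl":74},"k":58},"wg":[{"cms":31,"ee":19,"w":79,"wrl":79},15,{"ibe":54,"q":13,"wl":21},78,44],"xyt":58}

Answer: {"qya":[86,[11,85],2,[6,60,53,14]],"r":{"byv":{"e":76,"f":98,"nl":65,"sl":74},"k":58},"wg":[{"cms":31,"ee":19,"w":79,"wrl":79},15,{"ibe":54,"q":13,"wl":21},78,44],"xyt":58}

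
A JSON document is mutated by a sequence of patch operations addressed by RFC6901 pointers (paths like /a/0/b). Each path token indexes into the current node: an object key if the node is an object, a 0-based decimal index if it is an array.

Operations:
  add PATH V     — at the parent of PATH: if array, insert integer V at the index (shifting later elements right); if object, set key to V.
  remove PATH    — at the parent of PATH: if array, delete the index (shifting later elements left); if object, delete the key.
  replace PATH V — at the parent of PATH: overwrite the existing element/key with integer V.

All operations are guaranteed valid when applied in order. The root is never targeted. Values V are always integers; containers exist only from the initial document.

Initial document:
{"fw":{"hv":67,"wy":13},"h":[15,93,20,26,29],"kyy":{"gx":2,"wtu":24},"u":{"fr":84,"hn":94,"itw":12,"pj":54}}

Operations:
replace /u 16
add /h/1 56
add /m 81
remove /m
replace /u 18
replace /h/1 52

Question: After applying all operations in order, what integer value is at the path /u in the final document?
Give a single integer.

After op 1 (replace /u 16): {"fw":{"hv":67,"wy":13},"h":[15,93,20,26,29],"kyy":{"gx":2,"wtu":24},"u":16}
After op 2 (add /h/1 56): {"fw":{"hv":67,"wy":13},"h":[15,56,93,20,26,29],"kyy":{"gx":2,"wtu":24},"u":16}
After op 3 (add /m 81): {"fw":{"hv":67,"wy":13},"h":[15,56,93,20,26,29],"kyy":{"gx":2,"wtu":24},"m":81,"u":16}
After op 4 (remove /m): {"fw":{"hv":67,"wy":13},"h":[15,56,93,20,26,29],"kyy":{"gx":2,"wtu":24},"u":16}
After op 5 (replace /u 18): {"fw":{"hv":67,"wy":13},"h":[15,56,93,20,26,29],"kyy":{"gx":2,"wtu":24},"u":18}
After op 6 (replace /h/1 52): {"fw":{"hv":67,"wy":13},"h":[15,52,93,20,26,29],"kyy":{"gx":2,"wtu":24},"u":18}
Value at /u: 18

Answer: 18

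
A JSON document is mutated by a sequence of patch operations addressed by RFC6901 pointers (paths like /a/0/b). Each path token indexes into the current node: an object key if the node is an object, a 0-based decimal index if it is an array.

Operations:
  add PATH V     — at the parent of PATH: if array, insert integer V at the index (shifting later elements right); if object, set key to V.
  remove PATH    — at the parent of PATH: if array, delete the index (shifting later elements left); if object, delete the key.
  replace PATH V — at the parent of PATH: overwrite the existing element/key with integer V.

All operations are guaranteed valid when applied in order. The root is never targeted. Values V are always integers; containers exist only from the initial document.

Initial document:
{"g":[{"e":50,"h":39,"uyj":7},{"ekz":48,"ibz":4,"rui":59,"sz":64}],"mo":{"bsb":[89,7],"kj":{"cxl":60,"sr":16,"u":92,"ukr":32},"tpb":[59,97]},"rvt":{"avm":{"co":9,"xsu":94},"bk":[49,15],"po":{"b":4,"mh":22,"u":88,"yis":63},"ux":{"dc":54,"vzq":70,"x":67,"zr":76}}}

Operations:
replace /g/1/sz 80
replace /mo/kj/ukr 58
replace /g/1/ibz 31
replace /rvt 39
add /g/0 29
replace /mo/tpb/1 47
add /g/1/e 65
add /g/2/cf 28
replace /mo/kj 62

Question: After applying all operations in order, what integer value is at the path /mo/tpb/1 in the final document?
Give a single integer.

After op 1 (replace /g/1/sz 80): {"g":[{"e":50,"h":39,"uyj":7},{"ekz":48,"ibz":4,"rui":59,"sz":80}],"mo":{"bsb":[89,7],"kj":{"cxl":60,"sr":16,"u":92,"ukr":32},"tpb":[59,97]},"rvt":{"avm":{"co":9,"xsu":94},"bk":[49,15],"po":{"b":4,"mh":22,"u":88,"yis":63},"ux":{"dc":54,"vzq":70,"x":67,"zr":76}}}
After op 2 (replace /mo/kj/ukr 58): {"g":[{"e":50,"h":39,"uyj":7},{"ekz":48,"ibz":4,"rui":59,"sz":80}],"mo":{"bsb":[89,7],"kj":{"cxl":60,"sr":16,"u":92,"ukr":58},"tpb":[59,97]},"rvt":{"avm":{"co":9,"xsu":94},"bk":[49,15],"po":{"b":4,"mh":22,"u":88,"yis":63},"ux":{"dc":54,"vzq":70,"x":67,"zr":76}}}
After op 3 (replace /g/1/ibz 31): {"g":[{"e":50,"h":39,"uyj":7},{"ekz":48,"ibz":31,"rui":59,"sz":80}],"mo":{"bsb":[89,7],"kj":{"cxl":60,"sr":16,"u":92,"ukr":58},"tpb":[59,97]},"rvt":{"avm":{"co":9,"xsu":94},"bk":[49,15],"po":{"b":4,"mh":22,"u":88,"yis":63},"ux":{"dc":54,"vzq":70,"x":67,"zr":76}}}
After op 4 (replace /rvt 39): {"g":[{"e":50,"h":39,"uyj":7},{"ekz":48,"ibz":31,"rui":59,"sz":80}],"mo":{"bsb":[89,7],"kj":{"cxl":60,"sr":16,"u":92,"ukr":58},"tpb":[59,97]},"rvt":39}
After op 5 (add /g/0 29): {"g":[29,{"e":50,"h":39,"uyj":7},{"ekz":48,"ibz":31,"rui":59,"sz":80}],"mo":{"bsb":[89,7],"kj":{"cxl":60,"sr":16,"u":92,"ukr":58},"tpb":[59,97]},"rvt":39}
After op 6 (replace /mo/tpb/1 47): {"g":[29,{"e":50,"h":39,"uyj":7},{"ekz":48,"ibz":31,"rui":59,"sz":80}],"mo":{"bsb":[89,7],"kj":{"cxl":60,"sr":16,"u":92,"ukr":58},"tpb":[59,47]},"rvt":39}
After op 7 (add /g/1/e 65): {"g":[29,{"e":65,"h":39,"uyj":7},{"ekz":48,"ibz":31,"rui":59,"sz":80}],"mo":{"bsb":[89,7],"kj":{"cxl":60,"sr":16,"u":92,"ukr":58},"tpb":[59,47]},"rvt":39}
After op 8 (add /g/2/cf 28): {"g":[29,{"e":65,"h":39,"uyj":7},{"cf":28,"ekz":48,"ibz":31,"rui":59,"sz":80}],"mo":{"bsb":[89,7],"kj":{"cxl":60,"sr":16,"u":92,"ukr":58},"tpb":[59,47]},"rvt":39}
After op 9 (replace /mo/kj 62): {"g":[29,{"e":65,"h":39,"uyj":7},{"cf":28,"ekz":48,"ibz":31,"rui":59,"sz":80}],"mo":{"bsb":[89,7],"kj":62,"tpb":[59,47]},"rvt":39}
Value at /mo/tpb/1: 47

Answer: 47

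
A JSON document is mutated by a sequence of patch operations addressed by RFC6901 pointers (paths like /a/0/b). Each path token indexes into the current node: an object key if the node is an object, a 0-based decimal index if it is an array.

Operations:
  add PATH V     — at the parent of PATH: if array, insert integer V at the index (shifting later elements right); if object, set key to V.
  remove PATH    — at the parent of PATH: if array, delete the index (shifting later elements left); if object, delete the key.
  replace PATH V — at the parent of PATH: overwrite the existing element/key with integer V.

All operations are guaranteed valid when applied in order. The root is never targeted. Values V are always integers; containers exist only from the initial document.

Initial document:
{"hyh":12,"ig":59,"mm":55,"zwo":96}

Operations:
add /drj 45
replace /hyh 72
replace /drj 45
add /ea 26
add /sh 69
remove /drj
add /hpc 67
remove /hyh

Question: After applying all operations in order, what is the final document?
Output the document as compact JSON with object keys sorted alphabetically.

Answer: {"ea":26,"hpc":67,"ig":59,"mm":55,"sh":69,"zwo":96}

Derivation:
After op 1 (add /drj 45): {"drj":45,"hyh":12,"ig":59,"mm":55,"zwo":96}
After op 2 (replace /hyh 72): {"drj":45,"hyh":72,"ig":59,"mm":55,"zwo":96}
After op 3 (replace /drj 45): {"drj":45,"hyh":72,"ig":59,"mm":55,"zwo":96}
After op 4 (add /ea 26): {"drj":45,"ea":26,"hyh":72,"ig":59,"mm":55,"zwo":96}
After op 5 (add /sh 69): {"drj":45,"ea":26,"hyh":72,"ig":59,"mm":55,"sh":69,"zwo":96}
After op 6 (remove /drj): {"ea":26,"hyh":72,"ig":59,"mm":55,"sh":69,"zwo":96}
After op 7 (add /hpc 67): {"ea":26,"hpc":67,"hyh":72,"ig":59,"mm":55,"sh":69,"zwo":96}
After op 8 (remove /hyh): {"ea":26,"hpc":67,"ig":59,"mm":55,"sh":69,"zwo":96}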